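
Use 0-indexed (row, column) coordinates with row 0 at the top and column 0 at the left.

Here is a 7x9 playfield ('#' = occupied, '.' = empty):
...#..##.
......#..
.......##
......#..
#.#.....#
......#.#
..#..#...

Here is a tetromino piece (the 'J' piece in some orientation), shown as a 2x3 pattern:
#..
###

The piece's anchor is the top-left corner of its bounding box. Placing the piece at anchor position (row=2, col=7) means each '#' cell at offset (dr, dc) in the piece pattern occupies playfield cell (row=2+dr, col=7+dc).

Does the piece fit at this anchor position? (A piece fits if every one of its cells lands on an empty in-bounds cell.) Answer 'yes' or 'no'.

Check each piece cell at anchor (2, 7):
  offset (0,0) -> (2,7): occupied ('#') -> FAIL
  offset (1,0) -> (3,7): empty -> OK
  offset (1,1) -> (3,8): empty -> OK
  offset (1,2) -> (3,9): out of bounds -> FAIL
All cells valid: no

Answer: no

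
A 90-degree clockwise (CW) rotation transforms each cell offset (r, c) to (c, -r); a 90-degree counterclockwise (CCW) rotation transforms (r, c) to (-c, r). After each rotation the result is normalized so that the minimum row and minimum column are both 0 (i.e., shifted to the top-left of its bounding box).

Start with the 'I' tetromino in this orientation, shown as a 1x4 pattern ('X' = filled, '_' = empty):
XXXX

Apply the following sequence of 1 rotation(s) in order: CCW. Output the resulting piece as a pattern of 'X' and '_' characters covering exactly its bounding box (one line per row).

Answer: X
X
X
X

Derivation:
Start:
XXXX
After rotation 1 (CCW):
X
X
X
X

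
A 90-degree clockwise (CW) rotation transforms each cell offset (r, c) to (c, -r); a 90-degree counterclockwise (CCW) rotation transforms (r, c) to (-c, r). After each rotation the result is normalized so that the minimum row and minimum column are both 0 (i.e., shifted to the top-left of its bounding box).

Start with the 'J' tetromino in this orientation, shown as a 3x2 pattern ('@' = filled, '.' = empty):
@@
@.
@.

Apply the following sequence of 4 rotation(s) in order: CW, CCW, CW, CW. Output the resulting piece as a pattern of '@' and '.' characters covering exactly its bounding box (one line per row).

Start:
@@
@.
@.
After rotation 1 (CW):
@@@
..@
After rotation 2 (CCW):
@@
@.
@.
After rotation 3 (CW):
@@@
..@
After rotation 4 (CW):
.@
.@
@@

Answer: .@
.@
@@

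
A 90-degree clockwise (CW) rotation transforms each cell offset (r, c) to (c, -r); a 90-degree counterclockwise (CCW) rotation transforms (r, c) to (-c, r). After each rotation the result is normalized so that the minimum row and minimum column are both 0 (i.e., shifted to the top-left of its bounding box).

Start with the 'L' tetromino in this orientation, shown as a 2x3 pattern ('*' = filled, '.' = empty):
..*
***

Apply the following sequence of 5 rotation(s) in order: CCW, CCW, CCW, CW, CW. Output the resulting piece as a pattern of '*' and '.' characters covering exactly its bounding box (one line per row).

Start:
..*
***
After rotation 1 (CCW):
**
.*
.*
After rotation 2 (CCW):
***
*..
After rotation 3 (CCW):
*.
*.
**
After rotation 4 (CW):
***
*..
After rotation 5 (CW):
**
.*
.*

Answer: **
.*
.*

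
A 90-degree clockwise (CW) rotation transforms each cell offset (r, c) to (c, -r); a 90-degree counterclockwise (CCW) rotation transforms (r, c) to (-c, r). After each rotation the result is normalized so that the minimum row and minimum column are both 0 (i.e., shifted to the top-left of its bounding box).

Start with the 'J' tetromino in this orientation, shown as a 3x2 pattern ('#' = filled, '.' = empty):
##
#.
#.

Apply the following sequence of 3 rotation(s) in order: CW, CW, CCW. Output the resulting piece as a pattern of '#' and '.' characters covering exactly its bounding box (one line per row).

Answer: ###
..#

Derivation:
Start:
##
#.
#.
After rotation 1 (CW):
###
..#
After rotation 2 (CW):
.#
.#
##
After rotation 3 (CCW):
###
..#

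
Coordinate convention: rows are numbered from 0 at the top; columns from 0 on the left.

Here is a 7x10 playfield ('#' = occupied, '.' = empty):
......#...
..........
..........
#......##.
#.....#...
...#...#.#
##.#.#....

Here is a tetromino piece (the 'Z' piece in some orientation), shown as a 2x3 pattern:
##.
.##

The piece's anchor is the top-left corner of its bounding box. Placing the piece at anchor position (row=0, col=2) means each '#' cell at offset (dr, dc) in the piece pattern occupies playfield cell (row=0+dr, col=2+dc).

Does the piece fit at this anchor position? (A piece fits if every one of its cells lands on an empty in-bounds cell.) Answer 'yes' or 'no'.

Answer: yes

Derivation:
Check each piece cell at anchor (0, 2):
  offset (0,0) -> (0,2): empty -> OK
  offset (0,1) -> (0,3): empty -> OK
  offset (1,1) -> (1,3): empty -> OK
  offset (1,2) -> (1,4): empty -> OK
All cells valid: yes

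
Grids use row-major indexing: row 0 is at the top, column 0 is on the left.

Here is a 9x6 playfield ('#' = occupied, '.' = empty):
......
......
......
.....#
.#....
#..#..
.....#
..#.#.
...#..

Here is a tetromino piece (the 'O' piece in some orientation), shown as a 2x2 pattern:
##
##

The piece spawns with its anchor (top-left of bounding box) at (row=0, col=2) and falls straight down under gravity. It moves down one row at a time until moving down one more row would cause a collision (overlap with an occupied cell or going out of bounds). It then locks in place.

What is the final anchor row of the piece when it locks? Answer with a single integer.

Spawn at (row=0, col=2). Try each row:
  row 0: fits
  row 1: fits
  row 2: fits
  row 3: fits
  row 4: blocked -> lock at row 3

Answer: 3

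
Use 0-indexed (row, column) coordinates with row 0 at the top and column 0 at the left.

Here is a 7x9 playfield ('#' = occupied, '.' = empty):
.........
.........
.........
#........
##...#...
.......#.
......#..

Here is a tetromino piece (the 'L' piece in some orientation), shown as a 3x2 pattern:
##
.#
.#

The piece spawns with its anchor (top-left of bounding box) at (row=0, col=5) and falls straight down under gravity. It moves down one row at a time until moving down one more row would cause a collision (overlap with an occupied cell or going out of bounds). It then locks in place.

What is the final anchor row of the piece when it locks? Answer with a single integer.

Spawn at (row=0, col=5). Try each row:
  row 0: fits
  row 1: fits
  row 2: fits
  row 3: fits
  row 4: blocked -> lock at row 3

Answer: 3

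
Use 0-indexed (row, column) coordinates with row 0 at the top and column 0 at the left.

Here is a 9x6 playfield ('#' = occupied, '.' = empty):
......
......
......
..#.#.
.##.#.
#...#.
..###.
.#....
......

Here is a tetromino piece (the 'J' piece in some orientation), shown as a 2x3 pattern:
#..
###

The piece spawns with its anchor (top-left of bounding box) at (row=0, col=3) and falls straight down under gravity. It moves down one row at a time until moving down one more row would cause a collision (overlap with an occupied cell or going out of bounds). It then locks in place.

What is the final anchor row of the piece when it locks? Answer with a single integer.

Answer: 1

Derivation:
Spawn at (row=0, col=3). Try each row:
  row 0: fits
  row 1: fits
  row 2: blocked -> lock at row 1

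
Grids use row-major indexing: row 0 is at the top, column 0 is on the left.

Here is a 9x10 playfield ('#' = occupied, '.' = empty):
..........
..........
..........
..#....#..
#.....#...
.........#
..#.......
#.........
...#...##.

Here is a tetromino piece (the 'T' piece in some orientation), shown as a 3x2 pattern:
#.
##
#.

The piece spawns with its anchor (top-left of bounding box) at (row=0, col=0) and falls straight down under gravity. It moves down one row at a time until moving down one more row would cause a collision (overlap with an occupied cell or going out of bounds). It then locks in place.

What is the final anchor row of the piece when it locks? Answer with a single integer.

Answer: 1

Derivation:
Spawn at (row=0, col=0). Try each row:
  row 0: fits
  row 1: fits
  row 2: blocked -> lock at row 1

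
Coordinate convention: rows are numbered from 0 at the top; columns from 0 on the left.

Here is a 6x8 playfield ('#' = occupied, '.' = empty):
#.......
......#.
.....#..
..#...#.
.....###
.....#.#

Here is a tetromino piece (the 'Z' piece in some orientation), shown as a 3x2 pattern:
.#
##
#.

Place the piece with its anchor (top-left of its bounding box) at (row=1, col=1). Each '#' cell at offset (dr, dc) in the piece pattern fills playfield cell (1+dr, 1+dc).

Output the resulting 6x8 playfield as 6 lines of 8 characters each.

Answer: #.......
..#...#.
.##..#..
.##...#.
.....###
.....#.#

Derivation:
Fill (1+0,1+1) = (1,2)
Fill (1+1,1+0) = (2,1)
Fill (1+1,1+1) = (2,2)
Fill (1+2,1+0) = (3,1)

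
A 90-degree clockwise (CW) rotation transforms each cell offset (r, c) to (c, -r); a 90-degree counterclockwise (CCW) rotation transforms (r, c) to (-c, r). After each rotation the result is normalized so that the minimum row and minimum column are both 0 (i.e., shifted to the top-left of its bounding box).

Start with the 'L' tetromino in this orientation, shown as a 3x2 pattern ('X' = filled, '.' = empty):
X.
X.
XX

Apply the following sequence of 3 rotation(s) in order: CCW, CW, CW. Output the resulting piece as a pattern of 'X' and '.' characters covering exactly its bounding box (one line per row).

Answer: XXX
X..

Derivation:
Start:
X.
X.
XX
After rotation 1 (CCW):
..X
XXX
After rotation 2 (CW):
X.
X.
XX
After rotation 3 (CW):
XXX
X..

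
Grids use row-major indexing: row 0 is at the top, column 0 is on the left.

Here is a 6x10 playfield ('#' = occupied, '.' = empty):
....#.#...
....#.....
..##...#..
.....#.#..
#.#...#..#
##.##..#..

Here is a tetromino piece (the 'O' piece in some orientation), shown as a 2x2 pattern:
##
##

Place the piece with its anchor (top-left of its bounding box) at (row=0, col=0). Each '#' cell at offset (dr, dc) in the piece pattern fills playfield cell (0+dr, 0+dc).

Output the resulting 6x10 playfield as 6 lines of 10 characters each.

Fill (0+0,0+0) = (0,0)
Fill (0+0,0+1) = (0,1)
Fill (0+1,0+0) = (1,0)
Fill (0+1,0+1) = (1,1)

Answer: ##..#.#...
##..#.....
..##...#..
.....#.#..
#.#...#..#
##.##..#..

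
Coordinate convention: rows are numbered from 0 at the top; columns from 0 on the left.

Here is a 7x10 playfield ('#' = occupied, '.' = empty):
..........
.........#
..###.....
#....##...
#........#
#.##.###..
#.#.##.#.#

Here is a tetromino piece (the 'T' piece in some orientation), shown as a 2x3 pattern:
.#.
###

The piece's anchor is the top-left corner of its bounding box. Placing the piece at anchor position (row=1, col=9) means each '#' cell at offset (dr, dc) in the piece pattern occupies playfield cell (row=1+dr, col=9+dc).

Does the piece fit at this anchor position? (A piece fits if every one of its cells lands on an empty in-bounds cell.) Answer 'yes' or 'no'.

Check each piece cell at anchor (1, 9):
  offset (0,1) -> (1,10): out of bounds -> FAIL
  offset (1,0) -> (2,9): empty -> OK
  offset (1,1) -> (2,10): out of bounds -> FAIL
  offset (1,2) -> (2,11): out of bounds -> FAIL
All cells valid: no

Answer: no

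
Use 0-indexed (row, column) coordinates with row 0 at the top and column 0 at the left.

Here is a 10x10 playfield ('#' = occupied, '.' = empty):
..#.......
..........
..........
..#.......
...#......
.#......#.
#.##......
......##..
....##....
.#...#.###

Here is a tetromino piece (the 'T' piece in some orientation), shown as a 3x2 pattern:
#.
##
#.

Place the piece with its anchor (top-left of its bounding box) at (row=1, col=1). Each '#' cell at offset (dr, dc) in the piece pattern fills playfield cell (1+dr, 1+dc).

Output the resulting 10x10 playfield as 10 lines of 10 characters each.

Fill (1+0,1+0) = (1,1)
Fill (1+1,1+0) = (2,1)
Fill (1+1,1+1) = (2,2)
Fill (1+2,1+0) = (3,1)

Answer: ..#.......
.#........
.##.......
.##.......
...#......
.#......#.
#.##......
......##..
....##....
.#...#.###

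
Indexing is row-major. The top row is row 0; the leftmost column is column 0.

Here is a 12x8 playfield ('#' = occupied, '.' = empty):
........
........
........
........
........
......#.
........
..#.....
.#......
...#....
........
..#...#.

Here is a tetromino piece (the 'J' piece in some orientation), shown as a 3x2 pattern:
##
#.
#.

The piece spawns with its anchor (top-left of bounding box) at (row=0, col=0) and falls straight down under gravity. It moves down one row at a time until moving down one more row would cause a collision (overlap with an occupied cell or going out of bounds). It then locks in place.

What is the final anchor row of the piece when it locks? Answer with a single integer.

Answer: 7

Derivation:
Spawn at (row=0, col=0). Try each row:
  row 0: fits
  row 1: fits
  row 2: fits
  row 3: fits
  row 4: fits
  row 5: fits
  row 6: fits
  row 7: fits
  row 8: blocked -> lock at row 7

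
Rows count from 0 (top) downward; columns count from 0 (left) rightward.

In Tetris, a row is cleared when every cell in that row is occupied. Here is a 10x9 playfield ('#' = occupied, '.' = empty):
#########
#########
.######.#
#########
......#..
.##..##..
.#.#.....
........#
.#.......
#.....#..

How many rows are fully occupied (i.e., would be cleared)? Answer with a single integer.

Check each row:
  row 0: 0 empty cells -> FULL (clear)
  row 1: 0 empty cells -> FULL (clear)
  row 2: 2 empty cells -> not full
  row 3: 0 empty cells -> FULL (clear)
  row 4: 8 empty cells -> not full
  row 5: 5 empty cells -> not full
  row 6: 7 empty cells -> not full
  row 7: 8 empty cells -> not full
  row 8: 8 empty cells -> not full
  row 9: 7 empty cells -> not full
Total rows cleared: 3

Answer: 3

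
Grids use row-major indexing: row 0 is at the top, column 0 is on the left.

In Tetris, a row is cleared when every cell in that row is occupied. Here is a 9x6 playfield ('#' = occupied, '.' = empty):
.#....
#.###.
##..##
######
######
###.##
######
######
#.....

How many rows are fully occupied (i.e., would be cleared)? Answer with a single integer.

Answer: 4

Derivation:
Check each row:
  row 0: 5 empty cells -> not full
  row 1: 2 empty cells -> not full
  row 2: 2 empty cells -> not full
  row 3: 0 empty cells -> FULL (clear)
  row 4: 0 empty cells -> FULL (clear)
  row 5: 1 empty cell -> not full
  row 6: 0 empty cells -> FULL (clear)
  row 7: 0 empty cells -> FULL (clear)
  row 8: 5 empty cells -> not full
Total rows cleared: 4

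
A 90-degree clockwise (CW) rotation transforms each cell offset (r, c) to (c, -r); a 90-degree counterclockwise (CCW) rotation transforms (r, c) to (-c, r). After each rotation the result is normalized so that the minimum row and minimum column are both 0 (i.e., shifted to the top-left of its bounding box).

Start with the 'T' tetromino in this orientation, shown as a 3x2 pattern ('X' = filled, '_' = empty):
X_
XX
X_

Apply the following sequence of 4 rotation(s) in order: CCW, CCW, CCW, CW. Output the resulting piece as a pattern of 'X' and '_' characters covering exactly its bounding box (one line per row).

Start:
X_
XX
X_
After rotation 1 (CCW):
_X_
XXX
After rotation 2 (CCW):
_X
XX
_X
After rotation 3 (CCW):
XXX
_X_
After rotation 4 (CW):
_X
XX
_X

Answer: _X
XX
_X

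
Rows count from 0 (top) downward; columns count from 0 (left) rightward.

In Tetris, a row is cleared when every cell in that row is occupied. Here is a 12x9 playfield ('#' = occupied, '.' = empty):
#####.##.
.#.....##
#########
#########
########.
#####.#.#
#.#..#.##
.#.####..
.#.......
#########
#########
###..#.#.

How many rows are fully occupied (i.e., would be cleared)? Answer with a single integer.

Check each row:
  row 0: 2 empty cells -> not full
  row 1: 6 empty cells -> not full
  row 2: 0 empty cells -> FULL (clear)
  row 3: 0 empty cells -> FULL (clear)
  row 4: 1 empty cell -> not full
  row 5: 2 empty cells -> not full
  row 6: 4 empty cells -> not full
  row 7: 4 empty cells -> not full
  row 8: 8 empty cells -> not full
  row 9: 0 empty cells -> FULL (clear)
  row 10: 0 empty cells -> FULL (clear)
  row 11: 4 empty cells -> not full
Total rows cleared: 4

Answer: 4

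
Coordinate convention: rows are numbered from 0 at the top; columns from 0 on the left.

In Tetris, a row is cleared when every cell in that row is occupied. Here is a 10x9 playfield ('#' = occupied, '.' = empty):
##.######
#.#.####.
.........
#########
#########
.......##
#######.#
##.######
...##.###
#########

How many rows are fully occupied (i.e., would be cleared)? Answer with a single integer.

Check each row:
  row 0: 1 empty cell -> not full
  row 1: 3 empty cells -> not full
  row 2: 9 empty cells -> not full
  row 3: 0 empty cells -> FULL (clear)
  row 4: 0 empty cells -> FULL (clear)
  row 5: 7 empty cells -> not full
  row 6: 1 empty cell -> not full
  row 7: 1 empty cell -> not full
  row 8: 4 empty cells -> not full
  row 9: 0 empty cells -> FULL (clear)
Total rows cleared: 3

Answer: 3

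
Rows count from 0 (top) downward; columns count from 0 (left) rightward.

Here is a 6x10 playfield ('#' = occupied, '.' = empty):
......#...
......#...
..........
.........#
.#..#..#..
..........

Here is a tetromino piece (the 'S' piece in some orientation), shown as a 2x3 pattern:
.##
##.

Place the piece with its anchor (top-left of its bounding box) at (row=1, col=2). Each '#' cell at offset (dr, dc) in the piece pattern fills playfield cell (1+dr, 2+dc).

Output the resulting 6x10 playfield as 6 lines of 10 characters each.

Answer: ......#...
...##.#...
..##......
.........#
.#..#..#..
..........

Derivation:
Fill (1+0,2+1) = (1,3)
Fill (1+0,2+2) = (1,4)
Fill (1+1,2+0) = (2,2)
Fill (1+1,2+1) = (2,3)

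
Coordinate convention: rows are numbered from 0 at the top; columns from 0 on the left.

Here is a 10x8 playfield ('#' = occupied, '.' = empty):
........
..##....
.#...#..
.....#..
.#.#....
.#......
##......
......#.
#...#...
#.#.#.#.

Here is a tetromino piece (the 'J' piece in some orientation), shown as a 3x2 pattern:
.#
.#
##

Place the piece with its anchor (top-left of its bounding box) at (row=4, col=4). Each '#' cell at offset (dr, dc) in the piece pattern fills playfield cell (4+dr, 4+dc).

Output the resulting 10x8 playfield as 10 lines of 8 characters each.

Answer: ........
..##....
.#...#..
.....#..
.#.#.#..
.#...#..
##..##..
......#.
#...#...
#.#.#.#.

Derivation:
Fill (4+0,4+1) = (4,5)
Fill (4+1,4+1) = (5,5)
Fill (4+2,4+0) = (6,4)
Fill (4+2,4+1) = (6,5)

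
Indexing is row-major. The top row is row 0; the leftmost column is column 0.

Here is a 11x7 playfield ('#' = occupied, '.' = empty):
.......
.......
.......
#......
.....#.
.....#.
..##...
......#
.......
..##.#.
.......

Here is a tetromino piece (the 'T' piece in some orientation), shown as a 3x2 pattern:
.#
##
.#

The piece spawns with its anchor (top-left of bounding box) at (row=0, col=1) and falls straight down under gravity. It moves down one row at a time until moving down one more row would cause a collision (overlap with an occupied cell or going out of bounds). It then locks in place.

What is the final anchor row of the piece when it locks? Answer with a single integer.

Spawn at (row=0, col=1). Try each row:
  row 0: fits
  row 1: fits
  row 2: fits
  row 3: fits
  row 4: blocked -> lock at row 3

Answer: 3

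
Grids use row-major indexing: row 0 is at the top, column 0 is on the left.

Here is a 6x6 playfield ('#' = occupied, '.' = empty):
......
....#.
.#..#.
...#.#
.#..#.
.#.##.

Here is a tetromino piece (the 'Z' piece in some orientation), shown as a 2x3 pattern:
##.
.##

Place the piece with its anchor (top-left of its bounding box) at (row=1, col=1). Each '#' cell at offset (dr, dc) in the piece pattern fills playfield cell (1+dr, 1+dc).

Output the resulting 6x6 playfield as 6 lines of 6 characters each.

Answer: ......
.##.#.
.####.
...#.#
.#..#.
.#.##.

Derivation:
Fill (1+0,1+0) = (1,1)
Fill (1+0,1+1) = (1,2)
Fill (1+1,1+1) = (2,2)
Fill (1+1,1+2) = (2,3)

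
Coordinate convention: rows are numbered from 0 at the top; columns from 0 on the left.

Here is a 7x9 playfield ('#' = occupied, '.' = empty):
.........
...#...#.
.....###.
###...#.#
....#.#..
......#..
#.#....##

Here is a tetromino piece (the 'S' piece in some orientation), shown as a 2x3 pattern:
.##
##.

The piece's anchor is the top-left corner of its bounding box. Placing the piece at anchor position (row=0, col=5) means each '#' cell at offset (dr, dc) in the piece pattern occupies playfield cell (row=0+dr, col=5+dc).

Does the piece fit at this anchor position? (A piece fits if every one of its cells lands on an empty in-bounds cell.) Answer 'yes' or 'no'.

Check each piece cell at anchor (0, 5):
  offset (0,1) -> (0,6): empty -> OK
  offset (0,2) -> (0,7): empty -> OK
  offset (1,0) -> (1,5): empty -> OK
  offset (1,1) -> (1,6): empty -> OK
All cells valid: yes

Answer: yes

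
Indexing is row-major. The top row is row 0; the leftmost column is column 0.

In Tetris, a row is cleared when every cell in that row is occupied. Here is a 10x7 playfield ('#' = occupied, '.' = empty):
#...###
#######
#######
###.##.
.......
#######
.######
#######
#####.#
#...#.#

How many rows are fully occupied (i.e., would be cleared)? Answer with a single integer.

Answer: 4

Derivation:
Check each row:
  row 0: 3 empty cells -> not full
  row 1: 0 empty cells -> FULL (clear)
  row 2: 0 empty cells -> FULL (clear)
  row 3: 2 empty cells -> not full
  row 4: 7 empty cells -> not full
  row 5: 0 empty cells -> FULL (clear)
  row 6: 1 empty cell -> not full
  row 7: 0 empty cells -> FULL (clear)
  row 8: 1 empty cell -> not full
  row 9: 4 empty cells -> not full
Total rows cleared: 4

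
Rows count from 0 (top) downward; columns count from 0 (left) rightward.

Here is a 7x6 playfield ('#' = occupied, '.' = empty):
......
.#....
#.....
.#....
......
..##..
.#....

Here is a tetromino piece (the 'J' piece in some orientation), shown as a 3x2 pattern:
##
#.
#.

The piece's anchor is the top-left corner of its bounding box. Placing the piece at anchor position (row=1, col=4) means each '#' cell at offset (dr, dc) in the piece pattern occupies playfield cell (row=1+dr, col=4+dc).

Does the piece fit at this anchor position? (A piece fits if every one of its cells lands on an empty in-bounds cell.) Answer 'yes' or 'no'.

Check each piece cell at anchor (1, 4):
  offset (0,0) -> (1,4): empty -> OK
  offset (0,1) -> (1,5): empty -> OK
  offset (1,0) -> (2,4): empty -> OK
  offset (2,0) -> (3,4): empty -> OK
All cells valid: yes

Answer: yes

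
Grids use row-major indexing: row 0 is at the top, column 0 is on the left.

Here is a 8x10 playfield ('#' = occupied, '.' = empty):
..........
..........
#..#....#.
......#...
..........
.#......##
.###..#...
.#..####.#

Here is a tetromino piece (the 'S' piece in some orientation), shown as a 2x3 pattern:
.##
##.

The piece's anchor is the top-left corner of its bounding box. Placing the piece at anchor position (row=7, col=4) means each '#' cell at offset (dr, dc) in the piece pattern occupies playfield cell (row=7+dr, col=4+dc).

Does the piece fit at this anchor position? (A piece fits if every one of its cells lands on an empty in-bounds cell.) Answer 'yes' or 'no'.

Check each piece cell at anchor (7, 4):
  offset (0,1) -> (7,5): occupied ('#') -> FAIL
  offset (0,2) -> (7,6): occupied ('#') -> FAIL
  offset (1,0) -> (8,4): out of bounds -> FAIL
  offset (1,1) -> (8,5): out of bounds -> FAIL
All cells valid: no

Answer: no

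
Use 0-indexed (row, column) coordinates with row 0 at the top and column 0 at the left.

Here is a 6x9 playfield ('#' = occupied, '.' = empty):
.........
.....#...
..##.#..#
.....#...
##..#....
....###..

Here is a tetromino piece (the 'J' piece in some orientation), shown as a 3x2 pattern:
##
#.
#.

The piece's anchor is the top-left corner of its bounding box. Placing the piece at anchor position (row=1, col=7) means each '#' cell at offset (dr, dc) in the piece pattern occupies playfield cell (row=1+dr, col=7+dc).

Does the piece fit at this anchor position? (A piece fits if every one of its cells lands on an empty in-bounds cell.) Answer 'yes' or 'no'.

Answer: yes

Derivation:
Check each piece cell at anchor (1, 7):
  offset (0,0) -> (1,7): empty -> OK
  offset (0,1) -> (1,8): empty -> OK
  offset (1,0) -> (2,7): empty -> OK
  offset (2,0) -> (3,7): empty -> OK
All cells valid: yes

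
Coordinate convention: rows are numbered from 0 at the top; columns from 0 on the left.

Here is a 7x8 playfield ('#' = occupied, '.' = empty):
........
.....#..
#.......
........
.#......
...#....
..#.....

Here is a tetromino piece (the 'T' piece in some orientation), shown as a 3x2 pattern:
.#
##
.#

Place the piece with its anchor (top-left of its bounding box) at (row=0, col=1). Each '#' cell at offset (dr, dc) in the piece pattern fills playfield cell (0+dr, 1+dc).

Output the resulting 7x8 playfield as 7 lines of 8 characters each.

Answer: ..#.....
.##..#..
#.#.....
........
.#......
...#....
..#.....

Derivation:
Fill (0+0,1+1) = (0,2)
Fill (0+1,1+0) = (1,1)
Fill (0+1,1+1) = (1,2)
Fill (0+2,1+1) = (2,2)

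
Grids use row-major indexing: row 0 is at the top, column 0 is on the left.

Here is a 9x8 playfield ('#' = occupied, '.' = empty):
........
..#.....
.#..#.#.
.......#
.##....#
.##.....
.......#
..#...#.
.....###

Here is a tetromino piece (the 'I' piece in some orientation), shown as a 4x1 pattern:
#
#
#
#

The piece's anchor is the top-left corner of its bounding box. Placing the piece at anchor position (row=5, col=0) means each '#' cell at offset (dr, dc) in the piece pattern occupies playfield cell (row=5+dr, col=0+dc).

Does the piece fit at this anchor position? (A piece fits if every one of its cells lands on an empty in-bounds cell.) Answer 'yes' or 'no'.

Check each piece cell at anchor (5, 0):
  offset (0,0) -> (5,0): empty -> OK
  offset (1,0) -> (6,0): empty -> OK
  offset (2,0) -> (7,0): empty -> OK
  offset (3,0) -> (8,0): empty -> OK
All cells valid: yes

Answer: yes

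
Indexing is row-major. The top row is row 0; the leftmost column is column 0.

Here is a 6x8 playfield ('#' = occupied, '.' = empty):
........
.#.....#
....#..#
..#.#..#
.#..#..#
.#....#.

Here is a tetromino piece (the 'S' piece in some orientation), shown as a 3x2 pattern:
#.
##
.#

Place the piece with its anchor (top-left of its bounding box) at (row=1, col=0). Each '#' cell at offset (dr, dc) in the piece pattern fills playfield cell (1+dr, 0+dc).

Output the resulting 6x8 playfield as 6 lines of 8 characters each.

Answer: ........
##.....#
##..#..#
.##.#..#
.#..#..#
.#....#.

Derivation:
Fill (1+0,0+0) = (1,0)
Fill (1+1,0+0) = (2,0)
Fill (1+1,0+1) = (2,1)
Fill (1+2,0+1) = (3,1)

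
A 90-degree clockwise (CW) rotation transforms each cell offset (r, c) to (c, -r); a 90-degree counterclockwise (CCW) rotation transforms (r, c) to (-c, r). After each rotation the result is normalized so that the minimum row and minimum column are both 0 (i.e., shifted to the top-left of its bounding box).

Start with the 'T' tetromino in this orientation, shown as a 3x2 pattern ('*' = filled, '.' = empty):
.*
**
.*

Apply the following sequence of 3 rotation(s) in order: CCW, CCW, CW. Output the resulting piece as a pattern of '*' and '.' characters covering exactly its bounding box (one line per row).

Start:
.*
**
.*
After rotation 1 (CCW):
***
.*.
After rotation 2 (CCW):
*.
**
*.
After rotation 3 (CW):
***
.*.

Answer: ***
.*.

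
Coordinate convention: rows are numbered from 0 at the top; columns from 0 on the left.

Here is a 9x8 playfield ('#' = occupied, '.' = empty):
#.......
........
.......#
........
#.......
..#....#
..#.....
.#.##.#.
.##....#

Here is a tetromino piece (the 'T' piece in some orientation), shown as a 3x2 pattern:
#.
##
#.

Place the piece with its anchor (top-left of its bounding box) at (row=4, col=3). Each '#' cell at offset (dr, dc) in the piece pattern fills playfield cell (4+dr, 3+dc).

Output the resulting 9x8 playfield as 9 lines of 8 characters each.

Answer: #.......
........
.......#
........
#..#....
..###..#
..##....
.#.##.#.
.##....#

Derivation:
Fill (4+0,3+0) = (4,3)
Fill (4+1,3+0) = (5,3)
Fill (4+1,3+1) = (5,4)
Fill (4+2,3+0) = (6,3)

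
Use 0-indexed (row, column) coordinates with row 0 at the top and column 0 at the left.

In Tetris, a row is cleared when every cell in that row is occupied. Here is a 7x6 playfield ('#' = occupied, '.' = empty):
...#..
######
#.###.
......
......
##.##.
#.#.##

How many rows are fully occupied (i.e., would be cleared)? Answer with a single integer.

Check each row:
  row 0: 5 empty cells -> not full
  row 1: 0 empty cells -> FULL (clear)
  row 2: 2 empty cells -> not full
  row 3: 6 empty cells -> not full
  row 4: 6 empty cells -> not full
  row 5: 2 empty cells -> not full
  row 6: 2 empty cells -> not full
Total rows cleared: 1

Answer: 1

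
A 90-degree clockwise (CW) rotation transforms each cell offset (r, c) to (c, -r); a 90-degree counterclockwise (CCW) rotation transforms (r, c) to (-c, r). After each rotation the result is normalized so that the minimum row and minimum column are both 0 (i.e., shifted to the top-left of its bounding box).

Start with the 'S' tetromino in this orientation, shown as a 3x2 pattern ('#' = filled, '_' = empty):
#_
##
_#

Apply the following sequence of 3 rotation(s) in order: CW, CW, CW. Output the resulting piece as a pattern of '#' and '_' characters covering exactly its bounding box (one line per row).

Answer: _##
##_

Derivation:
Start:
#_
##
_#
After rotation 1 (CW):
_##
##_
After rotation 2 (CW):
#_
##
_#
After rotation 3 (CW):
_##
##_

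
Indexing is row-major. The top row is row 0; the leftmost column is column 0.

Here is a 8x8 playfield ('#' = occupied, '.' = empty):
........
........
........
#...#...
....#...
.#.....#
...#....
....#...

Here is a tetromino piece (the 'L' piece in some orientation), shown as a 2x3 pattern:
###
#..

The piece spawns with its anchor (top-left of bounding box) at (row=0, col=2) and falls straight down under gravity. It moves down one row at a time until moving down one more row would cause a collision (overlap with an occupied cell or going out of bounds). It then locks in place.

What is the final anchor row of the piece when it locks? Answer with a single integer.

Spawn at (row=0, col=2). Try each row:
  row 0: fits
  row 1: fits
  row 2: fits
  row 3: blocked -> lock at row 2

Answer: 2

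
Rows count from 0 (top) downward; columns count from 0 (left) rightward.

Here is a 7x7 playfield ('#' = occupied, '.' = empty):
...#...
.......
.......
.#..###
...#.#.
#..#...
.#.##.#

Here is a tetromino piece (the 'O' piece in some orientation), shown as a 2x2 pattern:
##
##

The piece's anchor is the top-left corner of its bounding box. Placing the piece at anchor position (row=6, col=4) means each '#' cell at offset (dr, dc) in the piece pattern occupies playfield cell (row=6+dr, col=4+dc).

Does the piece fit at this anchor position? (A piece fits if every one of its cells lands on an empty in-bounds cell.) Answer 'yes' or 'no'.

Check each piece cell at anchor (6, 4):
  offset (0,0) -> (6,4): occupied ('#') -> FAIL
  offset (0,1) -> (6,5): empty -> OK
  offset (1,0) -> (7,4): out of bounds -> FAIL
  offset (1,1) -> (7,5): out of bounds -> FAIL
All cells valid: no

Answer: no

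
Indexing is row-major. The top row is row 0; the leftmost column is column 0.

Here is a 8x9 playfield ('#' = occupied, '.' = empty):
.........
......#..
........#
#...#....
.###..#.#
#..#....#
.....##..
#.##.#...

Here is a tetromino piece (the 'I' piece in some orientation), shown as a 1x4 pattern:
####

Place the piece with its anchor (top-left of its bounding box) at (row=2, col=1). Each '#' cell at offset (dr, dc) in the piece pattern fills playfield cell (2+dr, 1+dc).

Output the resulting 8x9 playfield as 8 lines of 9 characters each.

Fill (2+0,1+0) = (2,1)
Fill (2+0,1+1) = (2,2)
Fill (2+0,1+2) = (2,3)
Fill (2+0,1+3) = (2,4)

Answer: .........
......#..
.####...#
#...#....
.###..#.#
#..#....#
.....##..
#.##.#...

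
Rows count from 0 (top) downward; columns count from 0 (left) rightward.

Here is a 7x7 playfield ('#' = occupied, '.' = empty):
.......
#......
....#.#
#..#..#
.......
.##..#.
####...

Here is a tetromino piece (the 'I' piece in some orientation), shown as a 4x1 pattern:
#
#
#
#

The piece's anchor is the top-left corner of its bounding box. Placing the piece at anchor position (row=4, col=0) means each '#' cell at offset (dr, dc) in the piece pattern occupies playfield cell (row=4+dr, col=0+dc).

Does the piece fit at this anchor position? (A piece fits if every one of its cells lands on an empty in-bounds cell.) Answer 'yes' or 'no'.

Answer: no

Derivation:
Check each piece cell at anchor (4, 0):
  offset (0,0) -> (4,0): empty -> OK
  offset (1,0) -> (5,0): empty -> OK
  offset (2,0) -> (6,0): occupied ('#') -> FAIL
  offset (3,0) -> (7,0): out of bounds -> FAIL
All cells valid: no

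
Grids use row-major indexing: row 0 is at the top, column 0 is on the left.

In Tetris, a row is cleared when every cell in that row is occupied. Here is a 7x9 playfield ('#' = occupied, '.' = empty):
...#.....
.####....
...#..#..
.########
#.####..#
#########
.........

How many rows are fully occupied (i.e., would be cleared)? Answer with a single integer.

Answer: 1

Derivation:
Check each row:
  row 0: 8 empty cells -> not full
  row 1: 5 empty cells -> not full
  row 2: 7 empty cells -> not full
  row 3: 1 empty cell -> not full
  row 4: 3 empty cells -> not full
  row 5: 0 empty cells -> FULL (clear)
  row 6: 9 empty cells -> not full
Total rows cleared: 1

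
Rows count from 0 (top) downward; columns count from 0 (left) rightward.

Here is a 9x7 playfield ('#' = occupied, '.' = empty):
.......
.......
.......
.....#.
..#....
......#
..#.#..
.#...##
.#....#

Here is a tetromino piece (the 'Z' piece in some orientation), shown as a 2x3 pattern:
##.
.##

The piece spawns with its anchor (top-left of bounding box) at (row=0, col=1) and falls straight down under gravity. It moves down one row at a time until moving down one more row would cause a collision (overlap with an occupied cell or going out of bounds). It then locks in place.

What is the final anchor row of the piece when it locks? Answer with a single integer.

Answer: 2

Derivation:
Spawn at (row=0, col=1). Try each row:
  row 0: fits
  row 1: fits
  row 2: fits
  row 3: blocked -> lock at row 2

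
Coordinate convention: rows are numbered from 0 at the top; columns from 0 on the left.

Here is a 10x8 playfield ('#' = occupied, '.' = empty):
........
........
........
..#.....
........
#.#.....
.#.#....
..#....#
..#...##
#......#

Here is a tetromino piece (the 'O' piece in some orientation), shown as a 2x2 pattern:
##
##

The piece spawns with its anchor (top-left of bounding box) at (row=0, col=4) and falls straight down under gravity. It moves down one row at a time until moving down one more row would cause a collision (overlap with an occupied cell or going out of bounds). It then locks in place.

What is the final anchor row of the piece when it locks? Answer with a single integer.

Answer: 8

Derivation:
Spawn at (row=0, col=4). Try each row:
  row 0: fits
  row 1: fits
  row 2: fits
  row 3: fits
  row 4: fits
  row 5: fits
  row 6: fits
  row 7: fits
  row 8: fits
  row 9: blocked -> lock at row 8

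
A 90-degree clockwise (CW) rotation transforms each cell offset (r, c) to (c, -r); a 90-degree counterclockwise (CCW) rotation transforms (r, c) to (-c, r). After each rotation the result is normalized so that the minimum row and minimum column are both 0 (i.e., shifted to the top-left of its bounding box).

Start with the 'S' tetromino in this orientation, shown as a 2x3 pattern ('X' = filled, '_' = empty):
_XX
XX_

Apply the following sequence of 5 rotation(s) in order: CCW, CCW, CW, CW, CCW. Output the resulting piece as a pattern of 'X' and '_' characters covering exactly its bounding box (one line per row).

Start:
_XX
XX_
After rotation 1 (CCW):
X_
XX
_X
After rotation 2 (CCW):
_XX
XX_
After rotation 3 (CW):
X_
XX
_X
After rotation 4 (CW):
_XX
XX_
After rotation 5 (CCW):
X_
XX
_X

Answer: X_
XX
_X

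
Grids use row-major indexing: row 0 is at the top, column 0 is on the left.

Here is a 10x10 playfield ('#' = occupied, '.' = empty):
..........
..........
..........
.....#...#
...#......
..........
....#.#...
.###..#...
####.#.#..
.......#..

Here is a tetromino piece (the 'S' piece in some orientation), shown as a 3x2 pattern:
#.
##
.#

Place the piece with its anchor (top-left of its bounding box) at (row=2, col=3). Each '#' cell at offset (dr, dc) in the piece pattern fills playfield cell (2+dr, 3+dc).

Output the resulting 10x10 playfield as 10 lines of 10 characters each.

Fill (2+0,3+0) = (2,3)
Fill (2+1,3+0) = (3,3)
Fill (2+1,3+1) = (3,4)
Fill (2+2,3+1) = (4,4)

Answer: ..........
..........
...#......
...###...#
...##.....
..........
....#.#...
.###..#...
####.#.#..
.......#..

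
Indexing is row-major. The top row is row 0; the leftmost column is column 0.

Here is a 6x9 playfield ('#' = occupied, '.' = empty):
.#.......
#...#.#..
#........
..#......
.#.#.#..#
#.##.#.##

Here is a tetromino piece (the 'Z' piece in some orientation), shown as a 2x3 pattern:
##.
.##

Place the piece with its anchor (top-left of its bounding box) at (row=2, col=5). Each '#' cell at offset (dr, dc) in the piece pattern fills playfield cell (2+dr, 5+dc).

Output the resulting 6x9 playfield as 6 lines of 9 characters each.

Answer: .#.......
#...#.#..
#....##..
..#...##.
.#.#.#..#
#.##.#.##

Derivation:
Fill (2+0,5+0) = (2,5)
Fill (2+0,5+1) = (2,6)
Fill (2+1,5+1) = (3,6)
Fill (2+1,5+2) = (3,7)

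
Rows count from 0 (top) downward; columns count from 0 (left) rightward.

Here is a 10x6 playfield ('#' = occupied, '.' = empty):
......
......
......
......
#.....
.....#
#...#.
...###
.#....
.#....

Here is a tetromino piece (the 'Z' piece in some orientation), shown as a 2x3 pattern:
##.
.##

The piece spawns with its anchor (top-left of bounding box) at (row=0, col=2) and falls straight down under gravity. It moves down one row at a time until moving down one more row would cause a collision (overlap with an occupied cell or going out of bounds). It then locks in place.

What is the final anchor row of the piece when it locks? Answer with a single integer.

Answer: 4

Derivation:
Spawn at (row=0, col=2). Try each row:
  row 0: fits
  row 1: fits
  row 2: fits
  row 3: fits
  row 4: fits
  row 5: blocked -> lock at row 4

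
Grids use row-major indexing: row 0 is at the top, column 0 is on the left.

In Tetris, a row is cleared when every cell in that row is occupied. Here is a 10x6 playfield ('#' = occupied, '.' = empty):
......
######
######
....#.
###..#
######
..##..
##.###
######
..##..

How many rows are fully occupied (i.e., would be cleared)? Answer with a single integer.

Answer: 4

Derivation:
Check each row:
  row 0: 6 empty cells -> not full
  row 1: 0 empty cells -> FULL (clear)
  row 2: 0 empty cells -> FULL (clear)
  row 3: 5 empty cells -> not full
  row 4: 2 empty cells -> not full
  row 5: 0 empty cells -> FULL (clear)
  row 6: 4 empty cells -> not full
  row 7: 1 empty cell -> not full
  row 8: 0 empty cells -> FULL (clear)
  row 9: 4 empty cells -> not full
Total rows cleared: 4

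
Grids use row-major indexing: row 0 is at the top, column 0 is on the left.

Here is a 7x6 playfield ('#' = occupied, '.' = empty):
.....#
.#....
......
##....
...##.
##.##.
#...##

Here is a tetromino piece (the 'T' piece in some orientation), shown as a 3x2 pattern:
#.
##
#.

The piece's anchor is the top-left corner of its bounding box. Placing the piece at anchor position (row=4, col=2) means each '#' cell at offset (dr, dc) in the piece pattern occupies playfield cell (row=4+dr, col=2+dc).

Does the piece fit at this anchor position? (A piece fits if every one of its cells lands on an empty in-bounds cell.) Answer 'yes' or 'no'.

Check each piece cell at anchor (4, 2):
  offset (0,0) -> (4,2): empty -> OK
  offset (1,0) -> (5,2): empty -> OK
  offset (1,1) -> (5,3): occupied ('#') -> FAIL
  offset (2,0) -> (6,2): empty -> OK
All cells valid: no

Answer: no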